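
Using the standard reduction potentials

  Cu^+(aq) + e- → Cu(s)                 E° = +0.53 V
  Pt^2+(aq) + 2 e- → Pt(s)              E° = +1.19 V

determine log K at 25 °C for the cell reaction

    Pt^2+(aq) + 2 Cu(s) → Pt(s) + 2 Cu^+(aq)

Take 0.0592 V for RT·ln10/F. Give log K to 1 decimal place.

The Pt²⁺/Pt couple is reduced (cathode); E°cell = +1.19 − (+0.53) = +0.66 V with n = 2.
At equilibrium E = 0, so log K = nE°cell / 0.0592 = (2)(+0.66) / 0.0592 = 22.3.

log K = 22.3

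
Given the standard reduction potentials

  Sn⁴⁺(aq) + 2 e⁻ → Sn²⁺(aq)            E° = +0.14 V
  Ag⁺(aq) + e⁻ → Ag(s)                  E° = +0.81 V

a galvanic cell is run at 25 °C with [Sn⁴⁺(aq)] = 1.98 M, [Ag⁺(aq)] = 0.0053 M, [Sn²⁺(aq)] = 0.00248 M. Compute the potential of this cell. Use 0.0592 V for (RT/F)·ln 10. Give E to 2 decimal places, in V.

The Ag⁺/Ag couple has the more positive E°, so it is the cathode; Sn⁴⁺/Sn²⁺ is the anode.
The standard potential is +0.81 − (+0.14) = +0.67 V and the balanced reaction transfers n = 2 electrons.
Balancing gives 2 Ag⁺(aq) + Sn²⁺(aq) → 2 Ag(s) + Sn⁴⁺(aq); hence Q = [Sn⁴⁺(aq)] / ([Ag⁺(aq)]^2·[Sn²⁺(aq)]) = 2.84×10^7 (log Q = 7.454).
Applying E = E° − (RT ln10/nF)·log Q gives +0.67 − (0.0592/2)(7.454) = +0.45 V.

+0.45 V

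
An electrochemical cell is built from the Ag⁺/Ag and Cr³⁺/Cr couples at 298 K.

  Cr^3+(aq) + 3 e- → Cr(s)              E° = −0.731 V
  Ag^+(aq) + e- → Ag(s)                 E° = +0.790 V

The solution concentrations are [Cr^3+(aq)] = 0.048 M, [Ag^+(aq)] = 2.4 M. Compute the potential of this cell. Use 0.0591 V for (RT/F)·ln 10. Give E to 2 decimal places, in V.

+1.57 V

Ag⁺/Ag is reduced (cathode, E° = +0.790 V) and Cr³⁺/Cr is oxidized (anode).
E°cell = +0.790 − (−0.731) = +1.521 V, with n = 3 electrons transferred.
For the overall reaction 3 Ag^+(aq) + Cr(s) → 3 Ag(s) + Cr^3+(aq), Q = [Cr^3+(aq)] / [Ag^+(aq)]^3 = 0.00347, giving log Q = −2.459.
By the Nernst equation, E = +1.521 − (0.0591/3)·(−2.459) = +1.57 V.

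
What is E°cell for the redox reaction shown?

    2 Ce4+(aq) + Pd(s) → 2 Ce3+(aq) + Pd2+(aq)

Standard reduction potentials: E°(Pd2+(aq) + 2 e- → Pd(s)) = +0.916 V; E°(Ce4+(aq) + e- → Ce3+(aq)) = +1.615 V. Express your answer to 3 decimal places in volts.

Ce4+(aq) gains electrons, so the Ce⁴⁺/Ce³⁺ couple is the cathode; the Pd²⁺/Pd couple is the anode.
E°cell = E°(cathode) − E°(anode) = +1.615 − (+0.916) = +0.699 V.
The positive value indicates the reaction is spontaneous as written.

+0.699 V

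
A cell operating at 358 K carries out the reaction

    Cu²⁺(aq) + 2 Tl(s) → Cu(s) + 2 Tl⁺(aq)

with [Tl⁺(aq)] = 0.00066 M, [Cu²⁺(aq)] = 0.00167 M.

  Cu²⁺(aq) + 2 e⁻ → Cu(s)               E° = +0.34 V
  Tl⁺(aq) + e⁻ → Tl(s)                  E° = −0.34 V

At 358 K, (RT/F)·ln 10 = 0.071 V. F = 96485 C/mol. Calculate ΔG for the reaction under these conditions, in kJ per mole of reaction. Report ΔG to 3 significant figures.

−156 kJ/mol

E°cell = +0.34 − (−0.34) = +0.68 V; the balanced reaction transfers n = 2 electrons.
Q = [Tl⁺(aq)]^2 / [Cu²⁺(aq)] = 0.000261, so log Q = −3.584 and E = +0.68 − (0.071/2)(−3.584) = +0.8072 V.
Then ΔG = −nFE = −2 × 96485 × +0.8072 J/mol = −156 kJ/mol.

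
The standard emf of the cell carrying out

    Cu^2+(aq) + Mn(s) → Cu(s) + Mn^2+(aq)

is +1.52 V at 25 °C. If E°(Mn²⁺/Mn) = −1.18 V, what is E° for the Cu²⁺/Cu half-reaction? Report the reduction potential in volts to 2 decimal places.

In the reaction as written the Cu²⁺/Cu couple is reduced (cathode) and Mn²⁺/Mn is oxidized (anode), so E°cell = E°(Cu²⁺/Cu) − E°(Mn²⁺/Mn).
E°(Cu²⁺/Cu) = E°cell + E°(anode) = +1.52 + (−1.18) = +0.34 V.

+0.34 V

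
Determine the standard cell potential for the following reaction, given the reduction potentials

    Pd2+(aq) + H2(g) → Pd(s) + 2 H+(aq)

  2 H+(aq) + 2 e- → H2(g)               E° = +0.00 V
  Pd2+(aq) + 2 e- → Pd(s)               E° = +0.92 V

+0.92 V

Pd2+(aq) gains electrons, so the Pd²⁺/Pd couple is the cathode; the 2H⁺/H₂ couple is the anode.
E°cell = E°(cathode) − E°(anode) = +0.92 − (+0.00) = +0.92 V.
The positive value indicates the reaction is spontaneous as written.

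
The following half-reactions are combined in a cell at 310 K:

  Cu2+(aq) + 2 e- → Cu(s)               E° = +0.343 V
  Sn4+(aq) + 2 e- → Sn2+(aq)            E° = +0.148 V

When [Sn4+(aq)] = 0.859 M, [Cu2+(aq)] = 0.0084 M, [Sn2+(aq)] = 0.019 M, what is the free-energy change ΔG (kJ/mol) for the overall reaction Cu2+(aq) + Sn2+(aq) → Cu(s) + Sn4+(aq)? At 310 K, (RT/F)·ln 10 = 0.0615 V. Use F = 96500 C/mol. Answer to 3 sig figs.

E°cell = +0.343 − (+0.148) = +0.195 V; the balanced reaction transfers n = 2 electrons.
Here Q = [Sn4+(aq)] / ([Cu2+(aq)]·[Sn2+(aq)]) = 5.38×10^3 (log Q = 3.731), giving E = +0.195 − (0.0615/2)·(3.731) = +0.0803 V.
ΔG = −nFE = −(2)(96500)(+0.0803) J/mol = −15.5 kJ/mol.

−15.5 kJ/mol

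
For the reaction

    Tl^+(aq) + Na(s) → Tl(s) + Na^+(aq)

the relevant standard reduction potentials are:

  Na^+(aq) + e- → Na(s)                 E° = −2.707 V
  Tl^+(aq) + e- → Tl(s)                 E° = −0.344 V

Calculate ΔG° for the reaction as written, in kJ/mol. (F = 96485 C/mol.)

In the reaction as written Tl^+(aq) is reduced, so the Tl⁺/Tl couple is the cathode and Na⁺/Na is the anode.
E°cell = −0.344 − (−2.707) = +2.363 V; balancing electrons gives n = 1.
ΔG° = −nFE°cell = −(1)(96485)(+2.363) J/mol = −228 kJ/mol.

−228 kJ/mol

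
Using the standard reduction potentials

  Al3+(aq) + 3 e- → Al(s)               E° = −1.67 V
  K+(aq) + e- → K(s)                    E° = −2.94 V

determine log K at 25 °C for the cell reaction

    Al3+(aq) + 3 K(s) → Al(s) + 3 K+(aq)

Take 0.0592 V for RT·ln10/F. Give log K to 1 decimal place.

log K = 64.4

The Al³⁺/Al couple is reduced (cathode); E°cell = −1.67 − (−2.94) = +1.27 V with n = 3.
At equilibrium E = 0, so log K = nE°cell / 0.0592 = (3)(+1.27) / 0.0592 = 64.4.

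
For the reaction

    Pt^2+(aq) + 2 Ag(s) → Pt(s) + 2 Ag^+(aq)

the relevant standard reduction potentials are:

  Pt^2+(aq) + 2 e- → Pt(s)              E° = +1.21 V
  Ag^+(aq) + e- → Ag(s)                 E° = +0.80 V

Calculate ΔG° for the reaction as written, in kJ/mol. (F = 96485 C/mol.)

−79.1 kJ/mol

In the reaction as written Pt^2+(aq) is reduced, so the Pt²⁺/Pt couple is the cathode and Ag⁺/Ag is the anode.
E°cell = +1.21 − (+0.80) = +0.41 V; balancing electrons gives n = 2.
ΔG° = −nFE°cell = −(2)(96485)(+0.41) J/mol = −79.1 kJ/mol.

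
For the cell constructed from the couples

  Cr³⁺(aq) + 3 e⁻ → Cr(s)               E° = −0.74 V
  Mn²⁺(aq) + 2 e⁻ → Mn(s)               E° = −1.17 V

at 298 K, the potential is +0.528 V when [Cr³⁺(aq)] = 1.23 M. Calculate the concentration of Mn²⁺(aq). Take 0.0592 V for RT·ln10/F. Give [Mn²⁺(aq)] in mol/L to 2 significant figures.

0.00056 M

The Cr³⁺/Cr couple has the larger reduction potential, so it is the cathode: E°cell = −0.74 − (−1.17) = +0.43 V and n = 6.
From the Nernst equation, log Q = n(E° − E)/0.0592 = 6·(+0.43 − (+0.528))/0.0592 = −9.932.
For 2 Cr³⁺(aq) + 3 Mn(s) → 2 Cr(s) + 3 Mn²⁺(aq), the reaction quotient is Q = [Mn²⁺(aq)]^3 / [Cr³⁺(aq)]^2.
Solving for the unknown gives log [Mn²⁺(aq)] = −3.251, so [Mn²⁺(aq)] ≈ 0.00056 M.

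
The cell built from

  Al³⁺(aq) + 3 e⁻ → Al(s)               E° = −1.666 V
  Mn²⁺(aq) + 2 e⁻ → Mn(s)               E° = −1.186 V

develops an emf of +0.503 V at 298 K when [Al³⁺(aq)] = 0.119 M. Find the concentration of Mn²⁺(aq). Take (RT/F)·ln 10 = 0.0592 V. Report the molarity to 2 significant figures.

With Mn²⁺/Mn at the cathode and Al³⁺/Al at the anode, E°cell = −1.186 − (−1.666) = +0.480 V (n = 6).
From the Nernst equation, log Q = n(E° − E)/0.0592 = 6·(+0.480 − (+0.503))/0.0592 = −2.331.
Balancing electrons gives 3 Mn²⁺(aq) + 2 Al(s) → 3 Mn(s) + 2 Al³⁺(aq); thus Q = [Al³⁺(aq)]^2 / [Mn²⁺(aq)]^3.
Substituting the known concentrations and solving, log [Mn²⁺(aq)] = 0.161 and [Mn²⁺(aq)] = 1.4 M.

1.4 M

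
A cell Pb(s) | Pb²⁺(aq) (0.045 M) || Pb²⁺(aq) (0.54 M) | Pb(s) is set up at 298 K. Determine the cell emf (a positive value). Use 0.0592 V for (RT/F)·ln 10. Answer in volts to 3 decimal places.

0.032 V

For a concentration cell E°cell = 0, since both electrodes use the same couple.
The compartment with the higher Pb²⁺(aq) concentration (0.54 M) acts as the cathode; ions are reduced there and produced at the dilute (0.045 M) anode.
With n = 2, Ecell = −(0.0592/2)·log([dilute]/[conc]) = −(0.0592/2)·log(0.045/0.54) = +0.032 V.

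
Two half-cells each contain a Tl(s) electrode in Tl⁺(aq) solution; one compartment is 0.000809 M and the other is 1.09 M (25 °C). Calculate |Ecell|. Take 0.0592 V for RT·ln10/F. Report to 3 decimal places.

For a concentration cell E°cell = 0, since both electrodes use the same couple.
The compartment with the higher Tl⁺(aq) concentration (1.09 M) acts as the cathode; ions are reduced there and produced at the dilute (0.000809 M) anode.
With n = 1, Ecell = −(0.0592/1)·log([dilute]/[conc]) = −(0.0592/1)·log(0.000809/1.09) = +0.185 V.

0.185 V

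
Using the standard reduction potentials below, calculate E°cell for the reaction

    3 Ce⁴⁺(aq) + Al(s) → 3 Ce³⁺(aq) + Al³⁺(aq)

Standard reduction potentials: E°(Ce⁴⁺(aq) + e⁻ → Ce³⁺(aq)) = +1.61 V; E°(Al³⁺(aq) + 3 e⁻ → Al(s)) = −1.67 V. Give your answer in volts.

Ce⁴⁺(aq) gains electrons, so the Ce⁴⁺/Ce³⁺ couple is the cathode; the Al³⁺/Al couple is the anode.
E°cell = E°(cathode) − E°(anode) = +1.61 − (−1.67) = +3.28 V.
The positive value indicates the reaction is spontaneous as written.

+3.28 V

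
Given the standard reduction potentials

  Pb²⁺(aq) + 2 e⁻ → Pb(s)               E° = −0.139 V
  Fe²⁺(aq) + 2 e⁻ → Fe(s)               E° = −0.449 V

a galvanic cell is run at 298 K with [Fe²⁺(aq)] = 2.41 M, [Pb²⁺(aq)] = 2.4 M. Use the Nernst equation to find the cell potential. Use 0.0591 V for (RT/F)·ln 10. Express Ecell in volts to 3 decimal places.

Pb²⁺/Pb is reduced (cathode, E° = −0.139 V) and Fe²⁺/Fe is oxidized (anode).
E°cell = −0.139 − (−0.449) = +0.310 V, with n = 2 electrons transferred.
The balanced reaction is Pb²⁺(aq) + Fe(s) → Pb(s) + Fe²⁺(aq), so Q = [Fe²⁺(aq)] / [Pb²⁺(aq)] = 1 and log Q = 0.002.
By the Nernst equation, E = +0.310 − (0.0591/2)·(0.002) = +0.310 V.

+0.310 V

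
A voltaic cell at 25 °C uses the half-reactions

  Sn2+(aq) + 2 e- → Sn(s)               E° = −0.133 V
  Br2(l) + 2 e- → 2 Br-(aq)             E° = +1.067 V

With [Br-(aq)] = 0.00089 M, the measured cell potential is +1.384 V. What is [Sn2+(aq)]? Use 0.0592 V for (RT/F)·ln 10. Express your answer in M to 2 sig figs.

0.77 M

The Br₂/Br⁻ couple has the larger reduction potential, so it is the cathode: E°cell = +1.067 − (−0.133) = +1.200 V and n = 2.
Since E = E° − (0.0592/n)·log Q, log Q = n(E° − E)/0.0592 = −6.216.
For Br2(l) + Sn(s) → 2 Br-(aq) + Sn2+(aq), the reaction quotient is Q = [Br-(aq)]^2·[Sn2+(aq)].
Substituting the known concentrations and solving, log [Sn2+(aq)] = −0.115 and [Sn2+(aq)] = 0.77 M.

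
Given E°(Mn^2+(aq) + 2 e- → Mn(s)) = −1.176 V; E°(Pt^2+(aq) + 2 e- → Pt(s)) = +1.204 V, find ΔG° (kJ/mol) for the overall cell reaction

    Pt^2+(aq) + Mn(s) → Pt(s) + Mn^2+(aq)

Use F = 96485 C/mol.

−459 kJ/mol

In the reaction as written Pt^2+(aq) is reduced, so the Pt²⁺/Pt couple is the cathode and Mn²⁺/Mn is the anode.
E°cell = +1.204 − (−1.176) = +2.380 V; balancing electrons gives n = 2.
ΔG° = −nFE°cell = −(2)(96485)(+2.380) J/mol = −459 kJ/mol.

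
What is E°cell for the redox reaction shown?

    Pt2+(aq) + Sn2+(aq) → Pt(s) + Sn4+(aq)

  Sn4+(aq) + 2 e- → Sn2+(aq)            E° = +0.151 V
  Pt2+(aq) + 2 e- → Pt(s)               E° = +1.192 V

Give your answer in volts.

+1.041 V

In the reaction as written, Pt2+(aq) is reduced (cathode) and Sn4+(aq) is produced by oxidation at the anode.
E°cell = E°(cathode) − E°(anode) = +1.192 − (+0.151) = +1.041 V.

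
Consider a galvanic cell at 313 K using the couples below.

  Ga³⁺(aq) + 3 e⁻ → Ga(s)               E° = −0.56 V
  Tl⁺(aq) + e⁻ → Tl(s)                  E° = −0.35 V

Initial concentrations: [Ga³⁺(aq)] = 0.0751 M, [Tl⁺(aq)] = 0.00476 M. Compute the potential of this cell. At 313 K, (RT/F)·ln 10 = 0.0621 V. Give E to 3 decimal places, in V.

Since E°(Tl⁺/Tl) > E°(Ga³⁺/Ga), Tl⁺/Tl serves as the cathode.
E°cell = E°cat − E°an = −0.35 − (−0.56) = +0.21 V; n = 3.
The balanced reaction is 3 Tl⁺(aq) + Ga(s) → 3 Tl(s) + Ga³⁺(aq), so Q = [Ga³⁺(aq)] / [Tl⁺(aq)]^3 = 6.96×10^5 and log Q = 5.843.
Applying E = E° − (RT ln10/nF)·log Q gives +0.21 − (0.0621/3)(5.843) = +0.089 V.

+0.089 V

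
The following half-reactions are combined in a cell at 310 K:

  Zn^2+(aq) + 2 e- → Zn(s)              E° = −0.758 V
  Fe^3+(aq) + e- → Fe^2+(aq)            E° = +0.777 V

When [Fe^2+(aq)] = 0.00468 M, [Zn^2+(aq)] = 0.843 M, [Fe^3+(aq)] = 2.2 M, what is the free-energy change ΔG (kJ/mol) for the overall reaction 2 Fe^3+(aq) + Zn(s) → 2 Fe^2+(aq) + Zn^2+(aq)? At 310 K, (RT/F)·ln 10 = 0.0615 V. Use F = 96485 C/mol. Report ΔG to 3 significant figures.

−328 kJ/mol

With Fe³⁺/Fe²⁺ reduced at the cathode, E°cell = +0.777 − (−0.758) = +1.535 V and n = 2.
The reaction quotient is ([Fe^2+(aq)]^2·[Zn^2+(aq)]) / [Fe^3+(aq)]^2 = 3.81×10^−6; by Nernst, E = +1.535 − (0.0615/2)(−5.419) = +1.7016 V.
ΔG = −nFE = −(2)(96485)(+1.7016) J/mol = −328 kJ/mol.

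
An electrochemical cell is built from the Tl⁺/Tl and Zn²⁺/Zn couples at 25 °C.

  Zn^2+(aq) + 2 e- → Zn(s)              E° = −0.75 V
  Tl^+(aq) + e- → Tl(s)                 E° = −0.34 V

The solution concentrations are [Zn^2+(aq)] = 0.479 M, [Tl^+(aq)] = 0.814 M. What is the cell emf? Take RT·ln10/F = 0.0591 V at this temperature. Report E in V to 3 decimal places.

+0.414 V

Since E°(Tl⁺/Tl) > E°(Zn²⁺/Zn), Tl⁺/Tl serves as the cathode.
The standard potential is −0.34 − (−0.75) = +0.41 V and the balanced reaction transfers n = 2 electrons.
For the overall reaction 2 Tl^+(aq) + Zn(s) → 2 Tl(s) + Zn^2+(aq), Q = [Zn^2+(aq)] / [Tl^+(aq)]^2 = 0.723, giving log Q = −0.141.
Applying E = E° − (RT ln10/nF)·log Q gives +0.41 − (0.0591/2)(−0.141) = +0.414 V.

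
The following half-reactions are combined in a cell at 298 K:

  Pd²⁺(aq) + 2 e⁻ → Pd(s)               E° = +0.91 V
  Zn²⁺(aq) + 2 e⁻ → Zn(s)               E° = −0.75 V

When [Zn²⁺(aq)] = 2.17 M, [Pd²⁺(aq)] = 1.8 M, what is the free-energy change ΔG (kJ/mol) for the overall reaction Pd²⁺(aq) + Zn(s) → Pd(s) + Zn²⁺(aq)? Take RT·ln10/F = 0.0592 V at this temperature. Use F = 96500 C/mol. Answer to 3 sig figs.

−320 kJ/mol

E°cell = +0.91 − (−0.75) = +1.66 V; the balanced reaction transfers n = 2 electrons.
Q = [Zn²⁺(aq)] / [Pd²⁺(aq)] = 1.21, so log Q = 0.081 and E = +1.66 − (0.0592/2)(0.081) = +1.6576 V.
ΔG = −nFE = −(2)(96500)(+1.6576) J/mol = −320 kJ/mol.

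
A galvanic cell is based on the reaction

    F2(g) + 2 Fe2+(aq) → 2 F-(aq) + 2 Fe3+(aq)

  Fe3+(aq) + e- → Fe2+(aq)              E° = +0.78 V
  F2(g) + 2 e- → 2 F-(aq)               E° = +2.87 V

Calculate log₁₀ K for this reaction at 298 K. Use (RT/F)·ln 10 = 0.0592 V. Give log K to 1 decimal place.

log K = 70.6

The F₂/F⁻ couple is reduced (cathode); E°cell = +2.87 − (+0.78) = +2.09 V with n = 2.
At equilibrium E = 0, so log K = nE°cell / 0.0592 = (2)(+2.09) / 0.0592 = 70.6.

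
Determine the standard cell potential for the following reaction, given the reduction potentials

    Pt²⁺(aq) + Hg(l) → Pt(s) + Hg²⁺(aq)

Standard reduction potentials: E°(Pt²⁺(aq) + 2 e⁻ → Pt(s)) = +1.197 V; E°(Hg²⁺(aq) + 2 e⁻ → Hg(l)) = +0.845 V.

In the reaction as written, Pt²⁺(aq) is reduced (cathode) and Hg²⁺(aq) is produced by oxidation at the anode.
E°cell = E°(cathode) − E°(anode) = +1.197 − (+0.845) = +0.352 V.

+0.352 V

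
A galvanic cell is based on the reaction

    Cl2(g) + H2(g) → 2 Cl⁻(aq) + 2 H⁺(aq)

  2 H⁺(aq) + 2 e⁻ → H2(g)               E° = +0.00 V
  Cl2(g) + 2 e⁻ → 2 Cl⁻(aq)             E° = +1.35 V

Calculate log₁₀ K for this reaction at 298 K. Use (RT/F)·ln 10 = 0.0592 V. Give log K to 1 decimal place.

log K = 45.6

The Cl₂/Cl⁻ couple is reduced (cathode); E°cell = +1.35 − (+0.00) = +1.35 V with n = 2.
At equilibrium E = 0, so log K = nE°cell / 0.0592 = (2)(+1.35) / 0.0592 = 45.6.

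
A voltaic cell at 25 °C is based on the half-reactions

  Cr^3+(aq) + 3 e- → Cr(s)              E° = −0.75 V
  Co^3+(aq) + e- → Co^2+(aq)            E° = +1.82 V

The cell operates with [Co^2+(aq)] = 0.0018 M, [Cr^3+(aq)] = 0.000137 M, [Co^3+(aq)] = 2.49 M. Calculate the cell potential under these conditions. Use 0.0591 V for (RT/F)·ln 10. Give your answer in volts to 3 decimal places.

+2.832 V

Co³⁺/Co²⁺ is reduced (cathode, E° = +1.82 V) and Cr³⁺/Cr is oxidized (anode).
The standard potential is +1.82 − (−0.75) = +2.57 V and the balanced reaction transfers n = 3 electrons.
Balancing gives 3 Co^3+(aq) + Cr(s) → 3 Co^2+(aq) + Cr^3+(aq); hence Q = ([Co^2+(aq)]^3·[Cr^3+(aq)]) / [Co^3+(aq)]^3 = 5.18×10^−14 (log Q = −13.286).
E = E° − (0.0591/n)·log Q = +2.57 − (0.0591/3)(−13.286) = +2.832 V.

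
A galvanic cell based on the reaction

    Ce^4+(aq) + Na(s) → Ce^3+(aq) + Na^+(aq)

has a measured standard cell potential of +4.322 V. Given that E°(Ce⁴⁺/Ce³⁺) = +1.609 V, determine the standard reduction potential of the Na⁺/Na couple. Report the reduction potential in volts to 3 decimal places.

−2.713 V

In the reaction as written the Ce⁴⁺/Ce³⁺ couple is reduced (cathode) and Na⁺/Na is oxidized (anode), so E°cell = E°(Ce⁴⁺/Ce³⁺) − E°(Na⁺/Na).
E°(Na⁺/Na) = E°(cathode) − E°cell = +1.609 − (+4.322) = −2.713 V.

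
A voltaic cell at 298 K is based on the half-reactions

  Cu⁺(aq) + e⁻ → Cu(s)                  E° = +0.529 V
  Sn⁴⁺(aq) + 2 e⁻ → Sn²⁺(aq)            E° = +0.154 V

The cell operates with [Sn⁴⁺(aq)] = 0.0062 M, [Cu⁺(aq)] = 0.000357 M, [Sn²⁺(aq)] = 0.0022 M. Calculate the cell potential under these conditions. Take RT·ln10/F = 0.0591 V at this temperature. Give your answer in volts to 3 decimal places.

+0.158 V

The Cu⁺/Cu couple has the more positive E°, so it is the cathode; Sn⁴⁺/Sn²⁺ is the anode.
The standard potential is +0.529 − (+0.154) = +0.375 V and the balanced reaction transfers n = 2 electrons.
The balanced reaction is 2 Cu⁺(aq) + Sn²⁺(aq) → 2 Cu(s) + Sn⁴⁺(aq), so Q = [Sn⁴⁺(aq)] / ([Cu⁺(aq)]^2·[Sn²⁺(aq)]) = 2.21×10^7 and log Q = 7.345.
By the Nernst equation, E = +0.375 − (0.0591/2)·(7.345) = +0.158 V.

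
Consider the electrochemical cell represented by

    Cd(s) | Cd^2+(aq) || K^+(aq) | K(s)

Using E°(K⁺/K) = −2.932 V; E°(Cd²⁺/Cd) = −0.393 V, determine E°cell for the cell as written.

−2.539 V

By convention the left-hand electrode in cell notation is the anode (oxidation) and the right-hand electrode is the cathode (reduction).
E°cell = E°(right) − E°(left) = −2.932 − (−0.393) = −2.539 V.
The negative sign shows that, as written, the cell would require an external voltage to drive the reaction.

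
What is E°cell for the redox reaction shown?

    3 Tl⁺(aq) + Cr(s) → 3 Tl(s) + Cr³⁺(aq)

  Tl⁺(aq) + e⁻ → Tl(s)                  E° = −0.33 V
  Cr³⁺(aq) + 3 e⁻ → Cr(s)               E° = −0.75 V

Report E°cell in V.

Tl⁺(aq) gains electrons, so the Tl⁺/Tl couple is the cathode; the Cr³⁺/Cr couple is the anode.
E°cell = E°(cathode) − E°(anode) = −0.33 − (−0.75) = +0.42 V.

+0.42 V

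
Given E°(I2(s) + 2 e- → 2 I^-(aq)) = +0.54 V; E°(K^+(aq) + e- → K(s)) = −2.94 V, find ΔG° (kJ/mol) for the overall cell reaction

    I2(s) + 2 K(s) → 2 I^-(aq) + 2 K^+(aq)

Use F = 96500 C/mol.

In the reaction as written I2(s) is reduced, so the I₂/I⁻ couple is the cathode and K⁺/K is the anode.
E°cell = +0.54 − (−2.94) = +3.48 V; balancing electrons gives n = 2.
ΔG° = −nFE°cell = −(2)(96500)(+3.48) J/mol = −672 kJ/mol.

−672 kJ/mol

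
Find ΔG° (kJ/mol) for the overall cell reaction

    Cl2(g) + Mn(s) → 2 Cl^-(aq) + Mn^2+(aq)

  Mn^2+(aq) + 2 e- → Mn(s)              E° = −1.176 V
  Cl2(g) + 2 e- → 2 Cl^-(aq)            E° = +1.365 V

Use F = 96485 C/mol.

−490 kJ/mol

In the reaction as written Cl2(g) is reduced, so the Cl₂/Cl⁻ couple is the cathode and Mn²⁺/Mn is the anode.
E°cell = +1.365 − (−1.176) = +2.541 V; balancing electrons gives n = 2.
ΔG° = −nFE°cell = −(2)(96485)(+2.541) J/mol = −490 kJ/mol.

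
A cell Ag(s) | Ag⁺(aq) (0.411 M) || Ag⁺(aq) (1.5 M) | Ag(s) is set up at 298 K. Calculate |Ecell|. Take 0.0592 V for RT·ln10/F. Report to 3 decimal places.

0.033 V

For a concentration cell E°cell = 0, since both electrodes use the same couple.
The compartment with the higher Ag⁺(aq) concentration (1.5 M) acts as the cathode; ions are reduced there and produced at the dilute (0.411 M) anode.
With n = 1, Ecell = −(0.0592/1)·log([dilute]/[conc]) = −(0.0592/1)·log(0.411/1.5) = +0.033 V.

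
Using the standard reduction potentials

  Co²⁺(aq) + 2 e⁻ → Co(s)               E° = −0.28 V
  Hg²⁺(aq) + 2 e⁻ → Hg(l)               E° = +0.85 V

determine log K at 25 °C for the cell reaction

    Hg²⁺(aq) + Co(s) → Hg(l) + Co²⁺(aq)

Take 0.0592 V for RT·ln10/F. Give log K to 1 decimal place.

The Hg²⁺/Hg couple is reduced (cathode); E°cell = +0.85 − (−0.28) = +1.13 V with n = 2.
At equilibrium E = 0, so log K = nE°cell / 0.0592 = (2)(+1.13) / 0.0592 = 38.2.

log K = 38.2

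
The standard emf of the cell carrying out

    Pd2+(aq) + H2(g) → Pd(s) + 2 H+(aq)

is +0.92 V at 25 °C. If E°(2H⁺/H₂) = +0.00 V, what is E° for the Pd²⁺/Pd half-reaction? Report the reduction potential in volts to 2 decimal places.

+0.92 V

In the reaction as written the Pd²⁺/Pd couple is reduced (cathode) and 2H⁺/H₂ is oxidized (anode), so E°cell = E°(Pd²⁺/Pd) − E°(2H⁺/H₂).
E°(Pd²⁺/Pd) = E°cell + E°(anode) = +0.92 + (+0.00) = +0.92 V.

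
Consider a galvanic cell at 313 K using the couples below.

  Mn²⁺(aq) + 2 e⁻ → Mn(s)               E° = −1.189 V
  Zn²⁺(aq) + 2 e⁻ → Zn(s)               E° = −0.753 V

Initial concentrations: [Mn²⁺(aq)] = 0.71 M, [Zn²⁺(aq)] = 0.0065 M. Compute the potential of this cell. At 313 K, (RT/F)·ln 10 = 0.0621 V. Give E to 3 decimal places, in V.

Since E°(Zn²⁺/Zn) > E°(Mn²⁺/Mn), Zn²⁺/Zn serves as the cathode.
E°cell = −0.753 − (−1.189) = +0.436 V, with n = 2 electrons transferred.
The balanced reaction is Zn²⁺(aq) + Mn(s) → Zn(s) + Mn²⁺(aq), so Q = [Mn²⁺(aq)] / [Zn²⁺(aq)] = 109 and log Q = 2.038.
E = E° − (0.0621/n)·log Q = +0.436 − (0.0621/2)(2.038) = +0.373 V.

+0.373 V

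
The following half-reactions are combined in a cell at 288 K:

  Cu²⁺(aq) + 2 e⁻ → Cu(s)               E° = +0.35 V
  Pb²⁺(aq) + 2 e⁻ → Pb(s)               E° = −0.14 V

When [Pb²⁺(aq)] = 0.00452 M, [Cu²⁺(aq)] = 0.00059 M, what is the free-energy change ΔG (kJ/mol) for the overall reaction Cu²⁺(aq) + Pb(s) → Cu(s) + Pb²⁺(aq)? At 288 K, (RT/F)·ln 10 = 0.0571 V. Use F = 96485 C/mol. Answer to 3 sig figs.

The standard cell potential is +0.35 − (−0.14) = +0.49 V, with n = 2 electrons in the balanced equation.
Here Q = [Pb²⁺(aq)] / [Cu²⁺(aq)] = 7.66 (log Q = 0.884), giving E = +0.49 − (0.0571/2)·(0.884) = +0.4648 V.
ΔG = −nFE = −(2)(96485)(+0.4648) J/mol = −89.7 kJ/mol.

−89.7 kJ/mol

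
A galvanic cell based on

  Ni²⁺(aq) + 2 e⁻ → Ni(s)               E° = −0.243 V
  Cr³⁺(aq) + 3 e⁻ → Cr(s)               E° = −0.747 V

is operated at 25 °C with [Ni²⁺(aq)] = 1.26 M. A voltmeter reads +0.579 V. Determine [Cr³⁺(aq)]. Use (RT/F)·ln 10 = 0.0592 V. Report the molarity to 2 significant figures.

With Ni²⁺/Ni at the cathode and Cr³⁺/Cr at the anode, E°cell = −0.243 − (−0.747) = +0.504 V (n = 6).
Rearranging E = E° − (0.0592/n)·log Q gives log Q = 6(+0.504 − (+0.579))/0.0592 = −7.601.
Balancing electrons gives 3 Ni²⁺(aq) + 2 Cr(s) → 3 Ni(s) + 2 Cr³⁺(aq); thus Q = [Cr³⁺(aq)]^2 / [Ni²⁺(aq)]^3.
Substituting the known concentrations and solving, log [Cr³⁺(aq)] = −3.650 and [Cr³⁺(aq)] = 0.00022 M.

0.00022 M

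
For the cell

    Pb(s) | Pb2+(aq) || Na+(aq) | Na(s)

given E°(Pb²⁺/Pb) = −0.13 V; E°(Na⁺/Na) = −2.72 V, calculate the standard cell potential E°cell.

By convention the left-hand electrode in cell notation is the anode (oxidation) and the right-hand electrode is the cathode (reduction).
E°cell = E°(right) − E°(left) = −2.72 − (−0.13) = −2.59 V.
The negative sign shows that, as written, the cell would require an external voltage to drive the reaction.

−2.59 V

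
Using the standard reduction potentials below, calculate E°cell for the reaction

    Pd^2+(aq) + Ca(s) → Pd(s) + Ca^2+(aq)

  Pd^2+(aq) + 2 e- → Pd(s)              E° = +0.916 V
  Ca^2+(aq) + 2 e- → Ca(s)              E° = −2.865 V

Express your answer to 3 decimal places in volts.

+3.781 V

Pd^2+(aq) gains electrons, so the Pd²⁺/Pd couple is the cathode; the Ca²⁺/Ca couple is the anode.
E°cell = E°(cathode) − E°(anode) = +0.916 − (−2.865) = +3.781 V.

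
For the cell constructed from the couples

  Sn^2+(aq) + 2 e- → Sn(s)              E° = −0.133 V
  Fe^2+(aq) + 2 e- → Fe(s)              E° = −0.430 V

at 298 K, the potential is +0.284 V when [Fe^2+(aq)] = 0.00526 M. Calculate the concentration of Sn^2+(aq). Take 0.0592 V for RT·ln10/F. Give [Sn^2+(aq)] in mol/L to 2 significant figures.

The Sn²⁺/Sn couple has the larger reduction potential, so it is the cathode: E°cell = −0.133 − (−0.430) = +0.297 V and n = 2.
Rearranging E = E° − (0.0592/n)·log Q gives log Q = 2(+0.297 − (+0.284))/0.0592 = 0.439.
For Sn^2+(aq) + Fe(s) → Sn(s) + Fe^2+(aq), the reaction quotient is Q = [Fe^2+(aq)] / [Sn^2+(aq)].
Solving for the unknown gives log [Sn^2+(aq)] = −2.718, so [Sn^2+(aq)] ≈ 0.0019 M.

0.0019 M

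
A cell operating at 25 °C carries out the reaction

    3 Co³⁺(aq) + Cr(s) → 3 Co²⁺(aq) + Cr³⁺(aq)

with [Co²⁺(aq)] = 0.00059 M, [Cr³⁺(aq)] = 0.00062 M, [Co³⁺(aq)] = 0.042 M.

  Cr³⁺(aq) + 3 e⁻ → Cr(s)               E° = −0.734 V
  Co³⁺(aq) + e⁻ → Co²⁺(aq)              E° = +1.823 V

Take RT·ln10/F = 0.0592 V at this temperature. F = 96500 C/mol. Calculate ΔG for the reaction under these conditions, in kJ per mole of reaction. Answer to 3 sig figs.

E°cell = +1.823 − (−0.734) = +2.557 V; the balanced reaction transfers n = 3 electrons.
Q = ([Co²⁺(aq)]^3·[Cr³⁺(aq)]) / [Co³⁺(aq)]^3 = 1.72×10^−9, so log Q = −8.765 and E = +2.557 − (0.0592/3)(−8.765) = +2.7300 V.
Then ΔG = −nFE = −3 × 96500 × +2.7300 J/mol = −790 kJ/mol.

−790 kJ/mol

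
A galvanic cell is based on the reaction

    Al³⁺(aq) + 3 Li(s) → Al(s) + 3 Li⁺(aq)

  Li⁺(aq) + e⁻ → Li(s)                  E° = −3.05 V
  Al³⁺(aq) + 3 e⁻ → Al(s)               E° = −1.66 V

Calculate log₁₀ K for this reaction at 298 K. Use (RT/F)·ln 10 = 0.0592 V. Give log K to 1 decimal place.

The Al³⁺/Al couple is reduced (cathode); E°cell = −1.66 − (−3.05) = +1.39 V with n = 3.
At equilibrium E = 0, so log K = nE°cell / 0.0592 = (3)(+1.39) / 0.0592 = 70.4.

log K = 70.4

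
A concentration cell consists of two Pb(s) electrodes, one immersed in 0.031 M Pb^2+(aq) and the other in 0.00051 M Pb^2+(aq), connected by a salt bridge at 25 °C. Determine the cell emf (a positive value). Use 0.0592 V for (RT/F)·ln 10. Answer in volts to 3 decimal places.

For a concentration cell E°cell = 0, since both electrodes use the same couple.
The compartment with the higher Pb^2+(aq) concentration (0.031 M) acts as the cathode; ions are reduced there and produced at the dilute (0.00051 M) anode.
With n = 2, Ecell = −(0.0592/2)·log([dilute]/[conc]) = −(0.0592/2)·log(0.00051/0.031) = +0.053 V.

0.053 V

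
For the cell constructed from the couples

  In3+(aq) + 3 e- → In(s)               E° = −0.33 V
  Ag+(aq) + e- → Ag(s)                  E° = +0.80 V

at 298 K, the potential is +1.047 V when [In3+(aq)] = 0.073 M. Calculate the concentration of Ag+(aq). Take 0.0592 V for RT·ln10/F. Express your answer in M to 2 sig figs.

Ag⁺/Ag is the cathode (higher E°); E°cell = +0.80 − (−0.33) = +1.13 V with n = 3.
Rearranging E = E° − (0.0592/n)·log Q gives log Q = 3(+1.13 − (+1.047))/0.0592 = 4.206.
For 3 Ag+(aq) + In(s) → 3 Ag(s) + In3+(aq), the reaction quotient is Q = [In3+(aq)] / [Ag+(aq)]^3.
Substituting the known concentrations and solving, log [Ag+(aq)] = −1.781 and [Ag+(aq)] = 0.017 M.

0.017 M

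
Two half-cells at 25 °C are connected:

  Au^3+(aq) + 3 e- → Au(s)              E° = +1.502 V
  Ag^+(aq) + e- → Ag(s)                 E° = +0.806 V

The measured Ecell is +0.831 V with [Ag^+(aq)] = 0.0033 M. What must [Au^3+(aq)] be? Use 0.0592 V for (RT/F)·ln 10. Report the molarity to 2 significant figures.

0.25 M

The Au³⁺/Au couple has the larger reduction potential, so it is the cathode: E°cell = +1.502 − (+0.806) = +0.696 V and n = 3.
Since E = E° − (0.0592/n)·log Q, log Q = n(E° − E)/0.0592 = −6.841.
For Au^3+(aq) + 3 Ag(s) → Au(s) + 3 Ag^+(aq), the reaction quotient is Q = [Ag^+(aq)]^3 / [Au^3+(aq)].
Isolating [Au^3+(aq)] in Q = 10^{−6.841} yields log [Au^3+(aq)] = −0.603, i.e. 0.25 M.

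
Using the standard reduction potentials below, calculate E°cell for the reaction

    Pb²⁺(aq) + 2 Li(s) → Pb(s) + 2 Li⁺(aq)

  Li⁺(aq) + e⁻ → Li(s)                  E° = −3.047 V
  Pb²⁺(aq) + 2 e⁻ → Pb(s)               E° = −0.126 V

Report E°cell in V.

In the reaction as written, Pb²⁺(aq) is reduced (cathode) and Li⁺(aq) is produced by oxidation at the anode.
E°cell = E°(cathode) − E°(anode) = −0.126 − (−3.047) = +2.921 V.
The positive value indicates the reaction is spontaneous as written.

+2.921 V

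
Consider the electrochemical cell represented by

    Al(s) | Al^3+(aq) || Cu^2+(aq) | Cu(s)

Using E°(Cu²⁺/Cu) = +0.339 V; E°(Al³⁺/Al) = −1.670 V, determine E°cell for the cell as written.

+2.009 V

By convention the left-hand electrode in cell notation is the anode (oxidation) and the right-hand electrode is the cathode (reduction).
E°cell = E°(right) − E°(left) = +0.339 − (−1.670) = +2.009 V.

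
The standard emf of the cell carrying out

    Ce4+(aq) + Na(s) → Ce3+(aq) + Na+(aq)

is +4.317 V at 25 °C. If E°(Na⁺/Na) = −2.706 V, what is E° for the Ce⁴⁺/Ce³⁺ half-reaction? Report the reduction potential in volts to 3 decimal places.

In the reaction as written the Ce⁴⁺/Ce³⁺ couple is reduced (cathode) and Na⁺/Na is oxidized (anode), so E°cell = E°(Ce⁴⁺/Ce³⁺) − E°(Na⁺/Na).
E°(Ce⁴⁺/Ce³⁺) = E°cell + E°(anode) = +4.317 + (−2.706) = +1.611 V.

+1.611 V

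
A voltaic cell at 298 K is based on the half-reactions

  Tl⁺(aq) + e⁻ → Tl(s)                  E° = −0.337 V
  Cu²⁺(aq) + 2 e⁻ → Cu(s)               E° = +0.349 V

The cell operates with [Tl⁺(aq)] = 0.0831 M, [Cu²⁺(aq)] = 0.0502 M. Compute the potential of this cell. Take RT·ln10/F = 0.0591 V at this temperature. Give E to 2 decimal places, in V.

+0.71 V

Cu²⁺/Cu is reduced (cathode, E° = +0.349 V) and Tl⁺/Tl is oxidized (anode).
E°cell = +0.349 − (−0.337) = +0.686 V, with n = 2 electrons transferred.
Balancing gives Cu²⁺(aq) + 2 Tl(s) → Cu(s) + 2 Tl⁺(aq); hence Q = [Tl⁺(aq)]^2 / [Cu²⁺(aq)] = 0.138 (log Q = −0.862).
By the Nernst equation, E = +0.686 − (0.0591/2)·(−0.862) = +0.71 V.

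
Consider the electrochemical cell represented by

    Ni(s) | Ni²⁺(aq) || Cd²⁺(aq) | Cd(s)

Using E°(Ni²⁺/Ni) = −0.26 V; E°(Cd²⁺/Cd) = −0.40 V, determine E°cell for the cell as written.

By convention the left-hand electrode in cell notation is the anode (oxidation) and the right-hand electrode is the cathode (reduction).
E°cell = E°(right) − E°(left) = −0.40 − (−0.26) = −0.14 V.
The negative sign shows that, as written, the cell would require an external voltage to drive the reaction.

−0.14 V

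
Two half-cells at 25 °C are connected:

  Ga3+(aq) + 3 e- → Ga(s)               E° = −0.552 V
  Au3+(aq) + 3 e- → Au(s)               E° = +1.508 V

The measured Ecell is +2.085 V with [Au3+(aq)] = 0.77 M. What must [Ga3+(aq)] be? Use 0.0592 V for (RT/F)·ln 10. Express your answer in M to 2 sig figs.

The Au³⁺/Au couple has the larger reduction potential, so it is the cathode: E°cell = +1.508 − (−0.552) = +2.060 V and n = 3.
Rearranging E = E° − (0.0592/n)·log Q gives log Q = 3(+2.060 − (+2.085))/0.0592 = −1.267.
For Au3+(aq) + Ga(s) → Au(s) + Ga3+(aq), the reaction quotient is Q = [Ga3+(aq)] / [Au3+(aq)].
Solving for the unknown gives log [Ga3+(aq)] = −1.381, so [Ga3+(aq)] ≈ 0.042 M.

0.042 M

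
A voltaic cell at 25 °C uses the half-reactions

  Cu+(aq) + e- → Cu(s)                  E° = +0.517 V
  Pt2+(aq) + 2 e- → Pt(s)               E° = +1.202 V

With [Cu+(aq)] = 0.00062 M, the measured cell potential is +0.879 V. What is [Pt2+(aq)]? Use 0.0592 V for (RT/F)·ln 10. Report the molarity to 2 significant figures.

1.4 M

Pt²⁺/Pt is the cathode (higher E°); E°cell = +1.202 − (+0.517) = +0.685 V with n = 2.
Rearranging E = E° − (0.0592/n)·log Q gives log Q = 2(+0.685 − (+0.879))/0.0592 = −6.554.
For Pt2+(aq) + 2 Cu(s) → Pt(s) + 2 Cu+(aq), the reaction quotient is Q = [Cu+(aq)]^2 / [Pt2+(aq)].
Substituting the known concentrations and solving, log [Pt2+(aq)] = 0.139 and [Pt2+(aq)] = 1.4 M.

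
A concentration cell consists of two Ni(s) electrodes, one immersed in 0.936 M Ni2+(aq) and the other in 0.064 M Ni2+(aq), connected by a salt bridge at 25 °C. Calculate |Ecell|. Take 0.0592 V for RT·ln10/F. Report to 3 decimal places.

For a concentration cell E°cell = 0, since both electrodes use the same couple.
The compartment with the higher Ni2+(aq) concentration (0.936 M) acts as the cathode; ions are reduced there and produced at the dilute (0.064 M) anode.
With n = 2, Ecell = −(0.0592/2)·log([dilute]/[conc]) = −(0.0592/2)·log(0.064/0.936) = +0.034 V.

0.034 V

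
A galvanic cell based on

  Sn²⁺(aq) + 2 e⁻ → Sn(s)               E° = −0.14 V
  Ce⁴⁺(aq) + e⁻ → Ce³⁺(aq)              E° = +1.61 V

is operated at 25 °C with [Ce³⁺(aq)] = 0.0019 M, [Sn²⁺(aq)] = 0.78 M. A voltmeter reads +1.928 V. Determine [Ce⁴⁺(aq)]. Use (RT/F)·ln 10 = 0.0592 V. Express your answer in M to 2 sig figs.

With Ce⁴⁺/Ce³⁺ at the cathode and Sn²⁺/Sn at the anode, E°cell = +1.61 − (−0.14) = +1.75 V (n = 2).
Since E = E° − (0.0592/n)·log Q, log Q = n(E° − E)/0.0592 = −6.014.
Balancing electrons gives 2 Ce⁴⁺(aq) + Sn(s) → 2 Ce³⁺(aq) + Sn²⁺(aq); thus Q = ([Ce³⁺(aq)]^2·[Sn²⁺(aq)]) / [Ce⁴⁺(aq)]^2.
Solving for the unknown gives log [Ce⁴⁺(aq)] = 0.232, so [Ce⁴⁺(aq)] ≈ 1.7 M.

1.7 M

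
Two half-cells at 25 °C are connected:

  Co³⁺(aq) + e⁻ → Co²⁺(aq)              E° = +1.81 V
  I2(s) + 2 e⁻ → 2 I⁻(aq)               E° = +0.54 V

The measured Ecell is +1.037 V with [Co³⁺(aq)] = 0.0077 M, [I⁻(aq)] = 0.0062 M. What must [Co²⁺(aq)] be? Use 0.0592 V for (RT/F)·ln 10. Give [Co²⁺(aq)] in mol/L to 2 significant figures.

0.41 M

Co³⁺/Co²⁺ is the cathode (higher E°); E°cell = +1.81 − (+0.54) = +1.27 V with n = 2.
From the Nernst equation, log Q = n(E° − E)/0.0592 = 2·(+1.27 − (+1.037))/0.0592 = 7.872.
Balancing electrons gives 2 Co³⁺(aq) + 2 I⁻(aq) → 2 Co²⁺(aq) + I2(s); thus Q = [Co²⁺(aq)]^2 / ([Co³⁺(aq)]^2·[I⁻(aq)]^2).
Substituting the known concentrations and solving, log [Co²⁺(aq)] = −0.385 and [Co²⁺(aq)] = 0.41 M.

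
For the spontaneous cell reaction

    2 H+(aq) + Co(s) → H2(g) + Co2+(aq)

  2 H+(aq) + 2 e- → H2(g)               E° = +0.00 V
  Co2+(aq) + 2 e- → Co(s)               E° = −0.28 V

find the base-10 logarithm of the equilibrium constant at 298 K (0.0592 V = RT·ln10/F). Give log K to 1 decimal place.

The 2H⁺/H₂ couple is reduced (cathode); E°cell = +0.00 − (−0.28) = +0.28 V with n = 2.
At equilibrium E = 0, so log K = nE°cell / 0.0592 = (2)(+0.28) / 0.0592 = 9.5.

log K = 9.5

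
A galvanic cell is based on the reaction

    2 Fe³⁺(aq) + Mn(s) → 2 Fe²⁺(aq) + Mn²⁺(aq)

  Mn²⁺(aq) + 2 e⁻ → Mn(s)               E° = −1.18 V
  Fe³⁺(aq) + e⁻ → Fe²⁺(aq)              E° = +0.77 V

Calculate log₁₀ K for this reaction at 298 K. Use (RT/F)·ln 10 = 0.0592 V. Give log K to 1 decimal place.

The Fe³⁺/Fe²⁺ couple is reduced (cathode); E°cell = +0.77 − (−1.18) = +1.95 V with n = 2.
At equilibrium E = 0, so log K = nE°cell / 0.0592 = (2)(+1.95) / 0.0592 = 65.9.

log K = 65.9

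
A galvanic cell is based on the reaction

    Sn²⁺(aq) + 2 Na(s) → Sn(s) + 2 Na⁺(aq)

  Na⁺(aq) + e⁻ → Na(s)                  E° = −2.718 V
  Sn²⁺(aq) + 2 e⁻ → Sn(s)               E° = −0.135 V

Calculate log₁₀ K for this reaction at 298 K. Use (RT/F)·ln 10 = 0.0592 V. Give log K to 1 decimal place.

log K = 87.3

The Sn²⁺/Sn couple is reduced (cathode); E°cell = −0.135 − (−2.718) = +2.583 V with n = 2.
At equilibrium E = 0, so log K = nE°cell / 0.0592 = (2)(+2.583) / 0.0592 = 87.3.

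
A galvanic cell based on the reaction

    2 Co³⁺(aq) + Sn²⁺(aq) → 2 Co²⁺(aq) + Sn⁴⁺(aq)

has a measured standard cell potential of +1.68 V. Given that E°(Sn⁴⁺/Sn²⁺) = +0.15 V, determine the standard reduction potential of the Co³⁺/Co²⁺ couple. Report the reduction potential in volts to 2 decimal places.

In the reaction as written the Co³⁺/Co²⁺ couple is reduced (cathode) and Sn⁴⁺/Sn²⁺ is oxidized (anode), so E°cell = E°(Co³⁺/Co²⁺) − E°(Sn⁴⁺/Sn²⁺).
E°(Co³⁺/Co²⁺) = E°cell + E°(anode) = +1.68 + (+0.15) = +1.83 V.

+1.83 V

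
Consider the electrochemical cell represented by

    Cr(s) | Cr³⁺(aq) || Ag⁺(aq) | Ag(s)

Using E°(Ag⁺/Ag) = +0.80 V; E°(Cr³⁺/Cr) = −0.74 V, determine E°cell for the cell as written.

+1.54 V

By convention the left-hand electrode in cell notation is the anode (oxidation) and the right-hand electrode is the cathode (reduction).
E°cell = E°(right) − E°(left) = +0.80 − (−0.74) = +1.54 V.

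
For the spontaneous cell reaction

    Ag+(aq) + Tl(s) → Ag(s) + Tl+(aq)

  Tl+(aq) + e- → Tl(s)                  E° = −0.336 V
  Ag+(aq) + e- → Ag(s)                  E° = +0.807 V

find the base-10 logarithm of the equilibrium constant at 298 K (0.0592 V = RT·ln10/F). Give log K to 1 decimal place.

The Ag⁺/Ag couple is reduced (cathode); E°cell = +0.807 − (−0.336) = +1.143 V with n = 1.
At equilibrium E = 0, so log K = nE°cell / 0.0592 = (1)(+1.143) / 0.0592 = 19.3.

log K = 19.3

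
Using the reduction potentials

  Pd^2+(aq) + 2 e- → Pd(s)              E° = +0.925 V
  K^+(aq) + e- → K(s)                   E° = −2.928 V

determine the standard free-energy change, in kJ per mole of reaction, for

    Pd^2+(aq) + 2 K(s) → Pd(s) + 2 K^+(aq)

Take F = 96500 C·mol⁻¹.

In the reaction as written Pd^2+(aq) is reduced, so the Pd²⁺/Pd couple is the cathode and K⁺/K is the anode.
E°cell = +0.925 − (−2.928) = +3.853 V; balancing electrons gives n = 2.
ΔG° = −nFE°cell = −(2)(96500)(+3.853) J/mol = −744 kJ/mol.

−744 kJ/mol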